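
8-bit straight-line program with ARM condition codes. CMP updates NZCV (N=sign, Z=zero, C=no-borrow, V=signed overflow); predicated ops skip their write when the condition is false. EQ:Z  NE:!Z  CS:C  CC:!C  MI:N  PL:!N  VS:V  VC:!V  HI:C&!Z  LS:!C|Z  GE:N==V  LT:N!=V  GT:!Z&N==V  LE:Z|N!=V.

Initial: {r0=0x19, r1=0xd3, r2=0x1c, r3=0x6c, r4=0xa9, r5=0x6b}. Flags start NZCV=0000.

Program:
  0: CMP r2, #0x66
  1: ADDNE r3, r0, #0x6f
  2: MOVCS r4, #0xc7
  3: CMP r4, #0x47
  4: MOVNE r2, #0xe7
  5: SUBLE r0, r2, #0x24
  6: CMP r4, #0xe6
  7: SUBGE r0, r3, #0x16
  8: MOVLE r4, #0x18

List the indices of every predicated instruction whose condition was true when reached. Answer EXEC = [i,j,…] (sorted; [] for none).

EXEC = [1,4,5,8]

0: ✓ CMP  NZCV=1000
1: ✓ ADDNE  r3←0x88
2: · MOVCS
3: ✓ CMP  NZCV=0011
4: ✓ MOVNE  r2←0xe7
5: ✓ SUBLE  r0←0xc3
6: ✓ CMP  NZCV=1000
7: · SUBGE
8: ✓ MOVLE  r4←0x18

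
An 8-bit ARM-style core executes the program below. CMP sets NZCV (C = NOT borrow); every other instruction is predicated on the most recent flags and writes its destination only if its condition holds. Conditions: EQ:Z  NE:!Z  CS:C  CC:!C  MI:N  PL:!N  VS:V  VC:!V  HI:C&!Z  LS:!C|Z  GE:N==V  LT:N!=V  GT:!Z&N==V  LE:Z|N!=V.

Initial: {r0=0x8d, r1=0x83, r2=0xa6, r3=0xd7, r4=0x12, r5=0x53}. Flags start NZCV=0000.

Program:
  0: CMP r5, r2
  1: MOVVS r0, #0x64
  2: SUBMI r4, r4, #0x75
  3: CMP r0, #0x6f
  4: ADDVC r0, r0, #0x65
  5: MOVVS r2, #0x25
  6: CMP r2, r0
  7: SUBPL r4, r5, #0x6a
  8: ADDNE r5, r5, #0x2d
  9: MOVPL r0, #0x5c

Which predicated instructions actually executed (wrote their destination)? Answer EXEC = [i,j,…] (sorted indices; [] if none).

0: ✓ CMP  NZCV=1001
1: ✓ MOVVS  r0←0x64
2: ✓ SUBMI  r4←0x9d
3: ✓ CMP  NZCV=1000
4: ✓ ADDVC  r0←0xc9
5: · MOVVS
6: ✓ CMP  NZCV=1000
7: · SUBPL
8: ✓ ADDNE  r5←0x80
9: · MOVPL

EXEC = [1,2,4,8]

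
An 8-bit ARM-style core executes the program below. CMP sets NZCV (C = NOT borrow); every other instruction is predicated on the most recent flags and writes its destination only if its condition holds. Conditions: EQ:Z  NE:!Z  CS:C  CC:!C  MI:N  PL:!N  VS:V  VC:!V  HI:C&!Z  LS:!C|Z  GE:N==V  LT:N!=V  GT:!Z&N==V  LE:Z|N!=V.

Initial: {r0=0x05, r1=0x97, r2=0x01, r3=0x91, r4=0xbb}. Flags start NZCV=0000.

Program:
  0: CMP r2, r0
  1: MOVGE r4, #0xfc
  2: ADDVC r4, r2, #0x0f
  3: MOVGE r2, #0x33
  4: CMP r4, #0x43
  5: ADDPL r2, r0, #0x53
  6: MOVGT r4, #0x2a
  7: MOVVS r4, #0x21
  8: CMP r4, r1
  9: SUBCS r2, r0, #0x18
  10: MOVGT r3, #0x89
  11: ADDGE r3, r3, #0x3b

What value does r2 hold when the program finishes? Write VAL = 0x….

VAL = 0x01

[0] flags=1000 → (cmp)
[1] flags=1000 GE?F → skip
[2] flags=1000 VC?T → r4=0x10
[3] flags=1000 GE?F → skip
[4] flags=1000 → (cmp)
[5] flags=1000 PL?F → skip
[6] flags=1000 GT?F → skip
[7] flags=1000 VS?F → skip
[8] flags=0000 → (cmp)
[9] flags=0000 CS?F → skip
[10] flags=0000 GT?T → r3=0x89
[11] flags=0000 GE?T → r3=0xc4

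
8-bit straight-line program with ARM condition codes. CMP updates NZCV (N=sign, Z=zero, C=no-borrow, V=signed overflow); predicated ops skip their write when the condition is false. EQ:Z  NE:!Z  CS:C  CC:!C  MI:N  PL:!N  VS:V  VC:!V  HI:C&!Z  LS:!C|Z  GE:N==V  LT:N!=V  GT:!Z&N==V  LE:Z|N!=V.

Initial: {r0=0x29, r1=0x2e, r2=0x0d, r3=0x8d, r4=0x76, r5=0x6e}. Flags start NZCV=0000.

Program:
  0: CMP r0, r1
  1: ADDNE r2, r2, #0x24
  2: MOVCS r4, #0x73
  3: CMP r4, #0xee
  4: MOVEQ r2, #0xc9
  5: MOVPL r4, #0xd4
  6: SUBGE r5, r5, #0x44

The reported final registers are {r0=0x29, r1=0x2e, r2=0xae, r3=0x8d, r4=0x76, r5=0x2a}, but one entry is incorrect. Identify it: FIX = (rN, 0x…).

FIX = (r2, 0x31)

0: ✓ CMP  NZCV=1000
1: ✓ ADDNE  r2←0x31
2: · MOVCS
3: ✓ CMP  NZCV=1001
4: · MOVEQ
5: · MOVPL
6: ✓ SUBGE  r5←0x2a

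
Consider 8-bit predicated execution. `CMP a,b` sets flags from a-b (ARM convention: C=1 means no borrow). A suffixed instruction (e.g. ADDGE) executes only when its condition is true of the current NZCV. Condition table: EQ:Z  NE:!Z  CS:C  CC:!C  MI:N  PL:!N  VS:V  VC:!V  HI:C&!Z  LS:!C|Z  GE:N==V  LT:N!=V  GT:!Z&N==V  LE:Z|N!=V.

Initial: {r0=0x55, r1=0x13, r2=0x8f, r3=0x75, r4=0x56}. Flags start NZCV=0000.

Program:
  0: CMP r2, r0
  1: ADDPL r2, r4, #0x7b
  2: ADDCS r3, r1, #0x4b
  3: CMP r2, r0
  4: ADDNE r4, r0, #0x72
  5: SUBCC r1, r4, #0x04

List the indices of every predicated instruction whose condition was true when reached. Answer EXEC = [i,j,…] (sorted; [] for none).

0: ✓ CMP  NZCV=0011
1: ✓ ADDPL  r2←0xd1
2: ✓ ADDCS  r3←0x5e
3: ✓ CMP  NZCV=0011
4: ✓ ADDNE  r4←0xc7
5: · SUBCC

EXEC = [1,2,4]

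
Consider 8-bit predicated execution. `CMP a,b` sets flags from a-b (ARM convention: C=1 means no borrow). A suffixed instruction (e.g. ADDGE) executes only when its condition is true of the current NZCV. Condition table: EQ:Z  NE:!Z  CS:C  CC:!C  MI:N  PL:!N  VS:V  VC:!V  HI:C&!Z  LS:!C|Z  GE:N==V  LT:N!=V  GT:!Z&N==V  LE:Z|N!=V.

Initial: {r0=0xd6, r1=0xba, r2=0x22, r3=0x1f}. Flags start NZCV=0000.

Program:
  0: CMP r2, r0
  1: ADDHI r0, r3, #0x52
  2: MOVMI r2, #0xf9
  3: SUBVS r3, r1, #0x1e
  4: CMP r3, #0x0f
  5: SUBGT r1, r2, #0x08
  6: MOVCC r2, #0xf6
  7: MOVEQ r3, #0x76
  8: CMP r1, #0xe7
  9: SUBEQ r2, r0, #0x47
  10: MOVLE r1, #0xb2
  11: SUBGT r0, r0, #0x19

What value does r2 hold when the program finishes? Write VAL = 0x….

VAL = 0x22

[0] flags=0000 → (cmp)
[1] flags=0000 HI?F → skip
[2] flags=0000 MI?F → skip
[3] flags=0000 VS?F → skip
[4] flags=0010 → (cmp)
[5] flags=0010 GT?T → r1=0x1a
[6] flags=0010 CC?F → skip
[7] flags=0010 EQ?F → skip
[8] flags=0000 → (cmp)
[9] flags=0000 EQ?F → skip
[10] flags=0000 LE?F → skip
[11] flags=0000 GT?T → r0=0xbd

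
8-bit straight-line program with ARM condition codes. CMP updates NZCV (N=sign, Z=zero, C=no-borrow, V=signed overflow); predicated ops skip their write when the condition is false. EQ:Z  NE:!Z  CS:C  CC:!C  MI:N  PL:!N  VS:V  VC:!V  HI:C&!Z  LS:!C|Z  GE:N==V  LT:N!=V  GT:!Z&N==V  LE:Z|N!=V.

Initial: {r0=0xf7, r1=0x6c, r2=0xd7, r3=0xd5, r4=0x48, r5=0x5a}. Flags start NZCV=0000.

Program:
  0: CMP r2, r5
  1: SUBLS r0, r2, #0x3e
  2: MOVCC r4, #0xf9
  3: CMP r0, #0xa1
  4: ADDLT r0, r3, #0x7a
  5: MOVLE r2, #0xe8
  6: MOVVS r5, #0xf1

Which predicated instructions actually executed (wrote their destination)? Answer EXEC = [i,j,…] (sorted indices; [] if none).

EXEC = []

0: ✓ CMP  NZCV=0011
1: · SUBLS
2: · MOVCC
3: ✓ CMP  NZCV=0010
4: · ADDLT
5: · MOVLE
6: · MOVVS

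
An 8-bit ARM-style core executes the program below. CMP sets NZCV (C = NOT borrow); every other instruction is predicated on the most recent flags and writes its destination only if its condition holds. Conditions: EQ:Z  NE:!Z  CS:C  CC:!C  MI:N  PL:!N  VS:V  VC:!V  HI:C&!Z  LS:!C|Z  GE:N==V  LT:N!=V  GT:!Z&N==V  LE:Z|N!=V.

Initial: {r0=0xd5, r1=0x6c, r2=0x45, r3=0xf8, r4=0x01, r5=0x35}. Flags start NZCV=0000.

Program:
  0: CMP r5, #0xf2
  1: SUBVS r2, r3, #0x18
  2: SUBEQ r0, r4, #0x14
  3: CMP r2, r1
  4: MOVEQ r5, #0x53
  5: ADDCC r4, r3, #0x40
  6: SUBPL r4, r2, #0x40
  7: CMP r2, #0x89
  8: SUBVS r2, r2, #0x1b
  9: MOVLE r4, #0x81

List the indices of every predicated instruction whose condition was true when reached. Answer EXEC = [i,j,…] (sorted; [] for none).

EXEC = [5,8]

0: ✓ CMP  NZCV=0000
1: · SUBVS
2: · SUBEQ
3: ✓ CMP  NZCV=1000
4: · MOVEQ
5: ✓ ADDCC  r4←0x38
6: · SUBPL
7: ✓ CMP  NZCV=1001
8: ✓ SUBVS  r2←0x2a
9: · MOVLE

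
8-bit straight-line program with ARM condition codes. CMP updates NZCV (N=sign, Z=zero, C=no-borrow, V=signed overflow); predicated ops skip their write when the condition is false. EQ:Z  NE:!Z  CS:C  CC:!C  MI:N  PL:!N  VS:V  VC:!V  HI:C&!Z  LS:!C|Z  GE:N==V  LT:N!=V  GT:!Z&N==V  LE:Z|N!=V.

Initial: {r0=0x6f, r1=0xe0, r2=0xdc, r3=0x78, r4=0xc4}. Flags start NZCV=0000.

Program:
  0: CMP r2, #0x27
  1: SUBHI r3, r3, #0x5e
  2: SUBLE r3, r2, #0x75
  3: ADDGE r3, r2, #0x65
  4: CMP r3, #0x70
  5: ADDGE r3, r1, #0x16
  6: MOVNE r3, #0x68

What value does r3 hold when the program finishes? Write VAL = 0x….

VAL = 0x68

0: ✓ CMP  NZCV=1010
1: ✓ SUBHI  r3←0x1a
2: ✓ SUBLE  r3←0x67
3: · ADDGE
4: ✓ CMP  NZCV=1000
5: · ADDGE
6: ✓ MOVNE  r3←0x68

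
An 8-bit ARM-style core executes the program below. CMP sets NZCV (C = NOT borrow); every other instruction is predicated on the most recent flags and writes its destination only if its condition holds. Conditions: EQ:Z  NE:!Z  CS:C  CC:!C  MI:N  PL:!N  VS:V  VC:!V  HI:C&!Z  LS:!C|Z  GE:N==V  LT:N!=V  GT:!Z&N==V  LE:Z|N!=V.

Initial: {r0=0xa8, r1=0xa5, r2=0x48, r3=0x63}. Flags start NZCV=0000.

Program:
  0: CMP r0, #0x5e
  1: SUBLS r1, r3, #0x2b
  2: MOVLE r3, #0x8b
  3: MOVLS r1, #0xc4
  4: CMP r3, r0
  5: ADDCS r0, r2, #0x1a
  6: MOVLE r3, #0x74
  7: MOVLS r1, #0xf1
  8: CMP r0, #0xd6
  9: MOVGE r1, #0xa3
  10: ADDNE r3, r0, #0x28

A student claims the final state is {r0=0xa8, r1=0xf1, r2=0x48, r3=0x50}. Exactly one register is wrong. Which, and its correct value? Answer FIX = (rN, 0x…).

FIX = (r3, 0xd0)

[0] flags=0011 → (cmp)
[1] flags=0011 LS?F → skip
[2] flags=0011 LE?T → r3=0x8b
[3] flags=0011 LS?F → skip
[4] flags=1000 → (cmp)
[5] flags=1000 CS?F → skip
[6] flags=1000 LE?T → r3=0x74
[7] flags=1000 LS?T → r1=0xf1
[8] flags=1000 → (cmp)
[9] flags=1000 GE?F → skip
[10] flags=1000 NE?T → r3=0xd0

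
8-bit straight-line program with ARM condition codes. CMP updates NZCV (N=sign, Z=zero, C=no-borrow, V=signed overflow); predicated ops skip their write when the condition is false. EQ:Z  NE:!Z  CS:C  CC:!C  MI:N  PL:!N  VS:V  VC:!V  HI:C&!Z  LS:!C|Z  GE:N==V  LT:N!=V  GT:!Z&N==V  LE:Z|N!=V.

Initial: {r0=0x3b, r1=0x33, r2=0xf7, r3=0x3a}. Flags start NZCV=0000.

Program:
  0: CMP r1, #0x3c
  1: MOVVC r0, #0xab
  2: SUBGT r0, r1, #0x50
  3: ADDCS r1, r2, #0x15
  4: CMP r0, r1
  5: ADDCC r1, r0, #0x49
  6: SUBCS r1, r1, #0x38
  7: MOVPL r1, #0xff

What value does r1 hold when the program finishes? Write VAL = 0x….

[0] flags=1000 → (cmp)
[1] flags=1000 VC?T → r0=0xab
[2] flags=1000 GT?F → skip
[3] flags=1000 CS?F → skip
[4] flags=0011 → (cmp)
[5] flags=0011 CC?F → skip
[6] flags=0011 CS?T → r1=0xfb
[7] flags=0011 PL?T → r1=0xff

VAL = 0xff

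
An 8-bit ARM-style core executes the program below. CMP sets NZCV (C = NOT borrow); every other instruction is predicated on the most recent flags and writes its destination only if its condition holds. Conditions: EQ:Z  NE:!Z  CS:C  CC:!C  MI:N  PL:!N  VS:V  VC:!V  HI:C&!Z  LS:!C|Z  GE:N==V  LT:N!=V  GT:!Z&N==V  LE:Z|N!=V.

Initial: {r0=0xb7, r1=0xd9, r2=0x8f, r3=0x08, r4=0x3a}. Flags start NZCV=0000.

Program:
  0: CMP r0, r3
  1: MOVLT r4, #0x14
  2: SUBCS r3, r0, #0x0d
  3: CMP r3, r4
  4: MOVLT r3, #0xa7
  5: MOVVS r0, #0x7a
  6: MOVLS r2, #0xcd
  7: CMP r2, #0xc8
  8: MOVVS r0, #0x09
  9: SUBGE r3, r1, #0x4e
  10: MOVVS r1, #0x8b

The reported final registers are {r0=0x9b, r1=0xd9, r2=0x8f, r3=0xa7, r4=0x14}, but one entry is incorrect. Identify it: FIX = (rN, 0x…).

[0] flags=1010 → (cmp)
[1] flags=1010 LT?T → r4=0x14
[2] flags=1010 CS?T → r3=0xaa
[3] flags=1010 → (cmp)
[4] flags=1010 LT?T → r3=0xa7
[5] flags=1010 VS?F → skip
[6] flags=1010 LS?F → skip
[7] flags=1000 → (cmp)
[8] flags=1000 VS?F → skip
[9] flags=1000 GE?F → skip
[10] flags=1000 VS?F → skip

FIX = (r0, 0xb7)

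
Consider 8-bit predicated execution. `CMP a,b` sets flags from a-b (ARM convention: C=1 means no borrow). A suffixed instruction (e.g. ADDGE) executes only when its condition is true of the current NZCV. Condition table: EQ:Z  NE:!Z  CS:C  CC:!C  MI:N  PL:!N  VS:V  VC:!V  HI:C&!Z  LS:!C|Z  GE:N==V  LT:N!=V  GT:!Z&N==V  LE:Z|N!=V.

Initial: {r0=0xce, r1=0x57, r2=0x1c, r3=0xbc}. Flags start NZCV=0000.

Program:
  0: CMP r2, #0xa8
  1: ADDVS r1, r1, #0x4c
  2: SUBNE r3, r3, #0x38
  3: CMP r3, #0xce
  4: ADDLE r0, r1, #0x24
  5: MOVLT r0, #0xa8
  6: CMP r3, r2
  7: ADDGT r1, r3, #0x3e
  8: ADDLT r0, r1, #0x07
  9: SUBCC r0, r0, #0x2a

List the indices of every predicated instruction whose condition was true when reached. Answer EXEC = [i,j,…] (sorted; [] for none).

0: ✓ CMP  NZCV=0000
1: · ADDVS
2: ✓ SUBNE  r3←0x84
3: ✓ CMP  NZCV=1000
4: ✓ ADDLE  r0←0x7b
5: ✓ MOVLT  r0←0xa8
6: ✓ CMP  NZCV=0011
7: · ADDGT
8: ✓ ADDLT  r0←0x5e
9: · SUBCC

EXEC = [2,4,5,8]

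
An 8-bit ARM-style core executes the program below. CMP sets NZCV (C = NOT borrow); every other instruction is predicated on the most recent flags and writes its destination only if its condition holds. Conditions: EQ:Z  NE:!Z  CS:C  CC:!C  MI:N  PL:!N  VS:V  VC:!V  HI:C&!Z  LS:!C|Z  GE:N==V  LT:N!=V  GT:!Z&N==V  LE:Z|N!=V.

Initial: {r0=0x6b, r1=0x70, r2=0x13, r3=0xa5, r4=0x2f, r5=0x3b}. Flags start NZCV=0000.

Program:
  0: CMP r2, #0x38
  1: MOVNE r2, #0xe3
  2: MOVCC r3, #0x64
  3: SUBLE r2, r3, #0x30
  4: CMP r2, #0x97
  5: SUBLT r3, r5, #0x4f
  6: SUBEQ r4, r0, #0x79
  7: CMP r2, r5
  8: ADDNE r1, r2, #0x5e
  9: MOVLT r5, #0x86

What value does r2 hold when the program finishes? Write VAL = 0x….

0: ✓ CMP  NZCV=1000
1: ✓ MOVNE  r2←0xe3
2: ✓ MOVCC  r3←0x64
3: ✓ SUBLE  r2←0x34
4: ✓ CMP  NZCV=1001
5: · SUBLT
6: · SUBEQ
7: ✓ CMP  NZCV=1000
8: ✓ ADDNE  r1←0x92
9: ✓ MOVLT  r5←0x86

VAL = 0x34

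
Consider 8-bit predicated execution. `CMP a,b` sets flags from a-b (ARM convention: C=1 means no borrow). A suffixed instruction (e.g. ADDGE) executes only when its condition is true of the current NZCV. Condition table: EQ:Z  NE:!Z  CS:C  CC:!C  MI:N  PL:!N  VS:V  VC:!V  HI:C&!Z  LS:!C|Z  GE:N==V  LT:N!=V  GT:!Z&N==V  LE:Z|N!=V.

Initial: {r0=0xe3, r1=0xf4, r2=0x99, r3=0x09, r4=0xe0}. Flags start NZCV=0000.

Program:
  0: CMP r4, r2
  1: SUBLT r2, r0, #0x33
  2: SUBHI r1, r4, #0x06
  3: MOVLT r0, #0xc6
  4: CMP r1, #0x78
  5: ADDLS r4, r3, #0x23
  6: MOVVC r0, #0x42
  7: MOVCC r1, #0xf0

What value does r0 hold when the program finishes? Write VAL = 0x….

0: ✓ CMP  NZCV=0010
1: · SUBLT
2: ✓ SUBHI  r1←0xda
3: · MOVLT
4: ✓ CMP  NZCV=0011
5: · ADDLS
6: · MOVVC
7: · MOVCC

VAL = 0xe3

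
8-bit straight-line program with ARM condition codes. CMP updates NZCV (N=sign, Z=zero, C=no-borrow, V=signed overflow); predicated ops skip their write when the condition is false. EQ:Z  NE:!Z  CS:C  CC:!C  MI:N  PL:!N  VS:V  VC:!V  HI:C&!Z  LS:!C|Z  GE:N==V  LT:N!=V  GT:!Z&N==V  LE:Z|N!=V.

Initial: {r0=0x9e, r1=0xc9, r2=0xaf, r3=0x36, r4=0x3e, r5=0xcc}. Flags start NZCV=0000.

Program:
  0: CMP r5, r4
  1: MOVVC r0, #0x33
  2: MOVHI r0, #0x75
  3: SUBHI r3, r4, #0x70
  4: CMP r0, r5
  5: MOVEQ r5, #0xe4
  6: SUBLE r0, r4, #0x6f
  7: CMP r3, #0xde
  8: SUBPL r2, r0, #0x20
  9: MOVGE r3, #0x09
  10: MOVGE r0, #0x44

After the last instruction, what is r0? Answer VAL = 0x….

0: ✓ CMP  NZCV=1010
1: ✓ MOVVC  r0←0x33
2: ✓ MOVHI  r0←0x75
3: ✓ SUBHI  r3←0xce
4: ✓ CMP  NZCV=1001
5: · MOVEQ
6: · SUBLE
7: ✓ CMP  NZCV=1000
8: · SUBPL
9: · MOVGE
10: · MOVGE

VAL = 0x75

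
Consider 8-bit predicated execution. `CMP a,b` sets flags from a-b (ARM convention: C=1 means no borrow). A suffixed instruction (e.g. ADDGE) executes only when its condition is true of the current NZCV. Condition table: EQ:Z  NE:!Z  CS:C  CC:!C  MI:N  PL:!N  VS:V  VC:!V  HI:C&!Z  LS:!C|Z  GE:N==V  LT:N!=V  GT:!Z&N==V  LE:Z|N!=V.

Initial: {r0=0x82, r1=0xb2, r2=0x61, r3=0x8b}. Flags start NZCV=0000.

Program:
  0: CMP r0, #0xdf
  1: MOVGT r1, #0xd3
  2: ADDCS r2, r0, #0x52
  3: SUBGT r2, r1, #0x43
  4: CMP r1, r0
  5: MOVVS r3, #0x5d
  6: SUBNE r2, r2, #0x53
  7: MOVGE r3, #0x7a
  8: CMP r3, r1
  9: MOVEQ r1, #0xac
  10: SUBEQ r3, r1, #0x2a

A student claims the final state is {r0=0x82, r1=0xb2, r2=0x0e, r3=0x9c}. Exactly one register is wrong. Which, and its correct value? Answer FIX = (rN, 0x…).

0: ✓ CMP  NZCV=1000
1: · MOVGT
2: · ADDCS
3: · SUBGT
4: ✓ CMP  NZCV=0010
5: · MOVVS
6: ✓ SUBNE  r2←0x0e
7: ✓ MOVGE  r3←0x7a
8: ✓ CMP  NZCV=1001
9: · MOVEQ
10: · SUBEQ

FIX = (r3, 0x7a)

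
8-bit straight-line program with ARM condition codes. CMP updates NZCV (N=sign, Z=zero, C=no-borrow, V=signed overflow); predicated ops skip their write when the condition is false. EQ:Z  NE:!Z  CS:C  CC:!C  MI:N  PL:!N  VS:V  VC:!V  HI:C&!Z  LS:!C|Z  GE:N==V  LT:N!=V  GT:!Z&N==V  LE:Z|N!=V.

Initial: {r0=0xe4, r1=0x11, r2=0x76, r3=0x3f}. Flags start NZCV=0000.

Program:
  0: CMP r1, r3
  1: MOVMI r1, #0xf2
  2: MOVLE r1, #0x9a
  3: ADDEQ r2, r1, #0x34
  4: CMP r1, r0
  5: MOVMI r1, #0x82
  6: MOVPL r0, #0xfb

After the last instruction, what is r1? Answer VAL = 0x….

0: ✓ CMP  NZCV=1000
1: ✓ MOVMI  r1←0xf2
2: ✓ MOVLE  r1←0x9a
3: · ADDEQ
4: ✓ CMP  NZCV=1000
5: ✓ MOVMI  r1←0x82
6: · MOVPL

VAL = 0x82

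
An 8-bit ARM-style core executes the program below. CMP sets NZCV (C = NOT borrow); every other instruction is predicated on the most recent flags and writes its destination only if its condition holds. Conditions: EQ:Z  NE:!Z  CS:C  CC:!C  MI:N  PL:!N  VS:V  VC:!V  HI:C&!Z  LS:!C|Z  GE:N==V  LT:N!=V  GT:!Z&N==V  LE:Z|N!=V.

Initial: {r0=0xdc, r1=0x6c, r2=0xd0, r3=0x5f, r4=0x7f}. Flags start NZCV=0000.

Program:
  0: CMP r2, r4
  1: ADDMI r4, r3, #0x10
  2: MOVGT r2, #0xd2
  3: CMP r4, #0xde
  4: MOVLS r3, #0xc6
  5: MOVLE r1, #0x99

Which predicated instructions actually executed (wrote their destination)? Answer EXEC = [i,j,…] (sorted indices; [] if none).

EXEC = [4]

[0] flags=0011 → (cmp)
[1] flags=0011 MI?F → skip
[2] flags=0011 GT?F → skip
[3] flags=1001 → (cmp)
[4] flags=1001 LS?T → r3=0xc6
[5] flags=1001 LE?F → skip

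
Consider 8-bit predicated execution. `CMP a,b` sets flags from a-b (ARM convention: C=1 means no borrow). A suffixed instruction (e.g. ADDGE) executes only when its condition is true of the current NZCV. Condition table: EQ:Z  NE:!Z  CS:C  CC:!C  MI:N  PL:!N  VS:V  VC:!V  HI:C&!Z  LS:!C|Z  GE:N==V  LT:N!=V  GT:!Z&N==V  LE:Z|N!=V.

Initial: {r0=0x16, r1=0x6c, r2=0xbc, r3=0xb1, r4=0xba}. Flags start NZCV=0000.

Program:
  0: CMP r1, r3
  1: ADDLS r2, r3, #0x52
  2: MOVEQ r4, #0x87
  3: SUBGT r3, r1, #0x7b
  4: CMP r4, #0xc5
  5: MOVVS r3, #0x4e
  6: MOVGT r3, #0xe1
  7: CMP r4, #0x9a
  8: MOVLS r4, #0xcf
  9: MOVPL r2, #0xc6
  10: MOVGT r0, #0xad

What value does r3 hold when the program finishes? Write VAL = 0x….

VAL = 0xf1

0: ✓ CMP  NZCV=1001
1: ✓ ADDLS  r2←0x03
2: · MOVEQ
3: ✓ SUBGT  r3←0xf1
4: ✓ CMP  NZCV=1000
5: · MOVVS
6: · MOVGT
7: ✓ CMP  NZCV=0010
8: · MOVLS
9: ✓ MOVPL  r2←0xc6
10: ✓ MOVGT  r0←0xad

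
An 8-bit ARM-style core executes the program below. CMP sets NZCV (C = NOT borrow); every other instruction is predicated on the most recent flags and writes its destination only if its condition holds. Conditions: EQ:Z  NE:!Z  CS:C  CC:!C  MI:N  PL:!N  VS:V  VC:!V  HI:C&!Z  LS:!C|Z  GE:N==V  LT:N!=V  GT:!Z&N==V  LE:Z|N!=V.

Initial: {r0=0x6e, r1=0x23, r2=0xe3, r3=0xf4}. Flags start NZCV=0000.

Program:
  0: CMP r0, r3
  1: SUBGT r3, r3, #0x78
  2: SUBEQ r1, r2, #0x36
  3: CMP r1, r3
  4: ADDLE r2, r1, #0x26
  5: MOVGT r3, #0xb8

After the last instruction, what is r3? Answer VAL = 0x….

[0] flags=0000 → (cmp)
[1] flags=0000 GT?T → r3=0x7c
[2] flags=0000 EQ?F → skip
[3] flags=1000 → (cmp)
[4] flags=1000 LE?T → r2=0x49
[5] flags=1000 GT?F → skip

VAL = 0x7c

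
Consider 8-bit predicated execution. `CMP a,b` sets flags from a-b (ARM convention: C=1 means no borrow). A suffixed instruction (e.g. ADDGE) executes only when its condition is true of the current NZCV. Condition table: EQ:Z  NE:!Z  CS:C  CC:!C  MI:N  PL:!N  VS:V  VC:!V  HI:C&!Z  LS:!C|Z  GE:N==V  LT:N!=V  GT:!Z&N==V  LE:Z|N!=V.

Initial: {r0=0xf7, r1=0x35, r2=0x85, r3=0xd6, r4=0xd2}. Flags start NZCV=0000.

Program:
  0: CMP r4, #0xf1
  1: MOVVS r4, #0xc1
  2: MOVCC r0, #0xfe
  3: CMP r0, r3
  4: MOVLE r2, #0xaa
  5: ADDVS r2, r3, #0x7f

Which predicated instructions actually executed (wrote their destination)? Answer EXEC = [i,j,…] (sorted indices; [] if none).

EXEC = [2]

[0] flags=1000 → (cmp)
[1] flags=1000 VS?F → skip
[2] flags=1000 CC?T → r0=0xfe
[3] flags=0010 → (cmp)
[4] flags=0010 LE?F → skip
[5] flags=0010 VS?F → skip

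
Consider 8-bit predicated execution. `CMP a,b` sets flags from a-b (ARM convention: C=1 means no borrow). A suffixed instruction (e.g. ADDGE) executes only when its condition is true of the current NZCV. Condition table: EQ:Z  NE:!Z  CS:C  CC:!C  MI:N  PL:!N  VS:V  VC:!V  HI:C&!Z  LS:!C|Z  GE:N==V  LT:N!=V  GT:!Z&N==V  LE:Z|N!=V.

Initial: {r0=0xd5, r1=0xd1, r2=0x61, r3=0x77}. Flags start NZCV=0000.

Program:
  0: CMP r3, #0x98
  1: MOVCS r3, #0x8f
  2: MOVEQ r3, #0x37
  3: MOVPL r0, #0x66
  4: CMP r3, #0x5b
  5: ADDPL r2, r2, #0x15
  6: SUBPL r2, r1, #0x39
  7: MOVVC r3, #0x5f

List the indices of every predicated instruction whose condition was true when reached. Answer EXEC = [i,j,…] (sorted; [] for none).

0: ✓ CMP  NZCV=1001
1: · MOVCS
2: · MOVEQ
3: · MOVPL
4: ✓ CMP  NZCV=0010
5: ✓ ADDPL  r2←0x76
6: ✓ SUBPL  r2←0x98
7: ✓ MOVVC  r3←0x5f

EXEC = [5,6,7]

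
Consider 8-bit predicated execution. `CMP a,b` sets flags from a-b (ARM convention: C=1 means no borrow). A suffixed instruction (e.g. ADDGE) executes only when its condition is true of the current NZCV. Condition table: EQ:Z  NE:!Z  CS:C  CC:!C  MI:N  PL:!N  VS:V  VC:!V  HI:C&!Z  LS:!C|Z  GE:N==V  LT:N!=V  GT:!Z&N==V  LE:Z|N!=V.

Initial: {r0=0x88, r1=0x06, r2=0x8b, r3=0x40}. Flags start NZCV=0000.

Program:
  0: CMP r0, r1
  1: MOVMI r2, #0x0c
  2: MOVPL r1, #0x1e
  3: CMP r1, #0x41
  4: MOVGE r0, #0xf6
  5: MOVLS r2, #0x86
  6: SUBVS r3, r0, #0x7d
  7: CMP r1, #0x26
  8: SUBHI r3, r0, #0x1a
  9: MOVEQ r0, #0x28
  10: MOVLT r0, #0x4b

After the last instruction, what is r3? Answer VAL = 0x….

0: ✓ CMP  NZCV=1010
1: ✓ MOVMI  r2←0x0c
2: · MOVPL
3: ✓ CMP  NZCV=1000
4: · MOVGE
5: ✓ MOVLS  r2←0x86
6: · SUBVS
7: ✓ CMP  NZCV=1000
8: · SUBHI
9: · MOVEQ
10: ✓ MOVLT  r0←0x4b

VAL = 0x40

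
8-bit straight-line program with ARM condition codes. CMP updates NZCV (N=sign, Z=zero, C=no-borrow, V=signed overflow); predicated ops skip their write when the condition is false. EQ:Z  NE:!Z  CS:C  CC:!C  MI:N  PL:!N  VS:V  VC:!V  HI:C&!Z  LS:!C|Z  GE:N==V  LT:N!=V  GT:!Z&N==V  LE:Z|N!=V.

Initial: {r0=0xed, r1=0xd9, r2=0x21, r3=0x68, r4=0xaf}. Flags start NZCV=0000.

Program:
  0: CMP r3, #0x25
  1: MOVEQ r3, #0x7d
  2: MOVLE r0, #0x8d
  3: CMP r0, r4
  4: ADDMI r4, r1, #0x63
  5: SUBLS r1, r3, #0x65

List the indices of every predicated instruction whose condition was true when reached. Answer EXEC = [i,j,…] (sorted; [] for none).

[0] flags=0010 → (cmp)
[1] flags=0010 EQ?F → skip
[2] flags=0010 LE?F → skip
[3] flags=0010 → (cmp)
[4] flags=0010 MI?F → skip
[5] flags=0010 LS?F → skip

EXEC = []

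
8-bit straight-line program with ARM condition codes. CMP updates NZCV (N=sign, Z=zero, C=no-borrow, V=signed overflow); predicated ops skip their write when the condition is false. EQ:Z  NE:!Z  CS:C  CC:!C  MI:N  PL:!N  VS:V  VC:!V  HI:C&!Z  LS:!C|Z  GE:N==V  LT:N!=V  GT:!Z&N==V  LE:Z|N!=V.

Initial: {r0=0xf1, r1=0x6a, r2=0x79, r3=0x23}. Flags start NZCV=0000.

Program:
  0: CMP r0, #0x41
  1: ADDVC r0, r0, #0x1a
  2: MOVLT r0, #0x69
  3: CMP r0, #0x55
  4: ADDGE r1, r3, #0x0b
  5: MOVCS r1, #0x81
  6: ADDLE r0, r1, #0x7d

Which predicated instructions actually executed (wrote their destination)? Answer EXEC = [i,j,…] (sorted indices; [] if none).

EXEC = [1,2,4,5]

0: ✓ CMP  NZCV=1010
1: ✓ ADDVC  r0←0x0b
2: ✓ MOVLT  r0←0x69
3: ✓ CMP  NZCV=0010
4: ✓ ADDGE  r1←0x2e
5: ✓ MOVCS  r1←0x81
6: · ADDLE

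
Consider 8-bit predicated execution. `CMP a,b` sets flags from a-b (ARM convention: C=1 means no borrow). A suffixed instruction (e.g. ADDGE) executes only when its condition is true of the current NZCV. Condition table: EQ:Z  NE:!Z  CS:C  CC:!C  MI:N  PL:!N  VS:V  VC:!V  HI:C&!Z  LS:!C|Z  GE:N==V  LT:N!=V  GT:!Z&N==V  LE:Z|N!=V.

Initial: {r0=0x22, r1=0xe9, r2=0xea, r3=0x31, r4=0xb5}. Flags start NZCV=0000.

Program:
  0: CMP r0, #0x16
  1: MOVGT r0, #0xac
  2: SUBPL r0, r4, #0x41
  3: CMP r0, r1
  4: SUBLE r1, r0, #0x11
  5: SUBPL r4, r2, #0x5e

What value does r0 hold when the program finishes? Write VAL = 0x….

VAL = 0x74

[0] flags=0010 → (cmp)
[1] flags=0010 GT?T → r0=0xac
[2] flags=0010 PL?T → r0=0x74
[3] flags=1001 → (cmp)
[4] flags=1001 LE?F → skip
[5] flags=1001 PL?F → skip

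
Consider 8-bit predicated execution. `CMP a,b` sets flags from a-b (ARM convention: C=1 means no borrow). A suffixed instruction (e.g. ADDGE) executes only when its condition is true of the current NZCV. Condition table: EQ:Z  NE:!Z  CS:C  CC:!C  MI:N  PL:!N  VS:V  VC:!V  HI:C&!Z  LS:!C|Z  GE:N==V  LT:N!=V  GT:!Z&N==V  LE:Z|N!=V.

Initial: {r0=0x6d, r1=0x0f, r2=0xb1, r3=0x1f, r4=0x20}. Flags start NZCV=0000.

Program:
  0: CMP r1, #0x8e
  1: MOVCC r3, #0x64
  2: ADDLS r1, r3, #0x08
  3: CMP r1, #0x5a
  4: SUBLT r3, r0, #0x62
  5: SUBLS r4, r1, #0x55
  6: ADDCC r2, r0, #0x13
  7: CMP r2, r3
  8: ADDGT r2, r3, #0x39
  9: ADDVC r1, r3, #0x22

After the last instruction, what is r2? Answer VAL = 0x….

0: ✓ CMP  NZCV=1001
1: ✓ MOVCC  r3←0x64
2: ✓ ADDLS  r1←0x6c
3: ✓ CMP  NZCV=0010
4: · SUBLT
5: · SUBLS
6: · ADDCC
7: ✓ CMP  NZCV=0011
8: · ADDGT
9: · ADDVC

VAL = 0xb1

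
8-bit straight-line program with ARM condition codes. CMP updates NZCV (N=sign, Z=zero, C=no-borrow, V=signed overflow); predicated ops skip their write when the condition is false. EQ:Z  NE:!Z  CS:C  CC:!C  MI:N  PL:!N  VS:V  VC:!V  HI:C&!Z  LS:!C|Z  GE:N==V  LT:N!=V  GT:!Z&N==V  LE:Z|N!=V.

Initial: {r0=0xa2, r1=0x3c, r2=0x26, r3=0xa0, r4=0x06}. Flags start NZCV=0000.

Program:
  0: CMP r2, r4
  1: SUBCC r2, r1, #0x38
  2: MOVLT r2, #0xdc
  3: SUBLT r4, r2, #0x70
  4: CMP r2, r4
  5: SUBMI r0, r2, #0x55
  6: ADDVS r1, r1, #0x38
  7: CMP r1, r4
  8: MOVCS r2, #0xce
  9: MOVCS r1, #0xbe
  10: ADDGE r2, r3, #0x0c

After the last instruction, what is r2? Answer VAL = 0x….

[0] flags=0010 → (cmp)
[1] flags=0010 CC?F → skip
[2] flags=0010 LT?F → skip
[3] flags=0010 LT?F → skip
[4] flags=0010 → (cmp)
[5] flags=0010 MI?F → skip
[6] flags=0010 VS?F → skip
[7] flags=0010 → (cmp)
[8] flags=0010 CS?T → r2=0xce
[9] flags=0010 CS?T → r1=0xbe
[10] flags=0010 GE?T → r2=0xac

VAL = 0xac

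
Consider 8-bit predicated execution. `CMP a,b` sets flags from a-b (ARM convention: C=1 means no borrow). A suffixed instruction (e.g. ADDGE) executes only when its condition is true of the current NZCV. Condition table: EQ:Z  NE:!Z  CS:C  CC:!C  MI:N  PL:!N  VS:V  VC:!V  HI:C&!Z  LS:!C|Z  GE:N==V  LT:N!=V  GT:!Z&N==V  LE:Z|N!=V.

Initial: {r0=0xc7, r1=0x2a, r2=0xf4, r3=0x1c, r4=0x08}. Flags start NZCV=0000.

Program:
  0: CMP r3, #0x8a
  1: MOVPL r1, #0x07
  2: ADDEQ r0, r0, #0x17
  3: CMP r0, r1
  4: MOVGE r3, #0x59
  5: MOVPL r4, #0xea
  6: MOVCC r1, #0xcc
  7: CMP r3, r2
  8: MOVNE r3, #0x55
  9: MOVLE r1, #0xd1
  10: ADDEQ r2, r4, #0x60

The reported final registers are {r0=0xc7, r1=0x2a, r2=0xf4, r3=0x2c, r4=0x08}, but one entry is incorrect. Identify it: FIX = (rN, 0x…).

0: ✓ CMP  NZCV=1001
1: · MOVPL
2: · ADDEQ
3: ✓ CMP  NZCV=1010
4: · MOVGE
5: · MOVPL
6: · MOVCC
7: ✓ CMP  NZCV=0000
8: ✓ MOVNE  r3←0x55
9: · MOVLE
10: · ADDEQ

FIX = (r3, 0x55)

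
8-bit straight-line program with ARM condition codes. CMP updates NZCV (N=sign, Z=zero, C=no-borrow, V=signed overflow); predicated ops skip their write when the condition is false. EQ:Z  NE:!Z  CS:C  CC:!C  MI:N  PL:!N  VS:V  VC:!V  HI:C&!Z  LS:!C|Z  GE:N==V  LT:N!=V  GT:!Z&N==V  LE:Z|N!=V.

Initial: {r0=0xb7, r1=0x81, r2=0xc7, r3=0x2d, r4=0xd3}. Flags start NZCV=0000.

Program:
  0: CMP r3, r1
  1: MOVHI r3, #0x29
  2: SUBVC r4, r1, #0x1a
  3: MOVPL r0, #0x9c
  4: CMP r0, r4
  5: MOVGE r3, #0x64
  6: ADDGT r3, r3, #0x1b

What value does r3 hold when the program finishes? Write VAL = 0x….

0: ✓ CMP  NZCV=1001
1: · MOVHI
2: · SUBVC
3: · MOVPL
4: ✓ CMP  NZCV=1000
5: · MOVGE
6: · ADDGT

VAL = 0x2d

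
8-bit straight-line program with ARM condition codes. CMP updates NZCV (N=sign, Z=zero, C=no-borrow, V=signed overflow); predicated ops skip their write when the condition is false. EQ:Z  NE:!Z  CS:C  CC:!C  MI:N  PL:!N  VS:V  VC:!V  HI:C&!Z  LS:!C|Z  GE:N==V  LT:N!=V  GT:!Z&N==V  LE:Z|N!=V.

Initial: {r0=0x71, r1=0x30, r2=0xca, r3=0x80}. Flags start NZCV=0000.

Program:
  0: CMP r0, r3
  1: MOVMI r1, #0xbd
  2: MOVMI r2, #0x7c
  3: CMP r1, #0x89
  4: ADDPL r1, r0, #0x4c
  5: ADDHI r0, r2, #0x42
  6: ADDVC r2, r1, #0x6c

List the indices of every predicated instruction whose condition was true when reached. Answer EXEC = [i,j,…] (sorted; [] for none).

EXEC = [1,2,4,5,6]

[0] flags=1001 → (cmp)
[1] flags=1001 MI?T → r1=0xbd
[2] flags=1001 MI?T → r2=0x7c
[3] flags=0010 → (cmp)
[4] flags=0010 PL?T → r1=0xbd
[5] flags=0010 HI?T → r0=0xbe
[6] flags=0010 VC?T → r2=0x29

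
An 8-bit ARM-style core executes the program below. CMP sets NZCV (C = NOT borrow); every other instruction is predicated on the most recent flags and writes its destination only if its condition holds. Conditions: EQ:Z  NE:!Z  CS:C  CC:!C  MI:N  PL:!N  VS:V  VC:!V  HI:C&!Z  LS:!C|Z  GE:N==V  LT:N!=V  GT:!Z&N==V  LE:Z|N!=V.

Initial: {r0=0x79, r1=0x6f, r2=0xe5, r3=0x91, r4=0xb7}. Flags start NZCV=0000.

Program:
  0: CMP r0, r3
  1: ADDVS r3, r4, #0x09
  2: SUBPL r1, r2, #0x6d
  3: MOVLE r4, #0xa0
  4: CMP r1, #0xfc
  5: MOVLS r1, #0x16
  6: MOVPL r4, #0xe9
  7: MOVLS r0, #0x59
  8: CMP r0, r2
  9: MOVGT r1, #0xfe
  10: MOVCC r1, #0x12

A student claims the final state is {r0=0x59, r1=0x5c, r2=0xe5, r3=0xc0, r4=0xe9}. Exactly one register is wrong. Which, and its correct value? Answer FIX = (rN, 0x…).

[0] flags=1001 → (cmp)
[1] flags=1001 VS?T → r3=0xc0
[2] flags=1001 PL?F → skip
[3] flags=1001 LE?F → skip
[4] flags=0000 → (cmp)
[5] flags=0000 LS?T → r1=0x16
[6] flags=0000 PL?T → r4=0xe9
[7] flags=0000 LS?T → r0=0x59
[8] flags=0000 → (cmp)
[9] flags=0000 GT?T → r1=0xfe
[10] flags=0000 CC?T → r1=0x12

FIX = (r1, 0x12)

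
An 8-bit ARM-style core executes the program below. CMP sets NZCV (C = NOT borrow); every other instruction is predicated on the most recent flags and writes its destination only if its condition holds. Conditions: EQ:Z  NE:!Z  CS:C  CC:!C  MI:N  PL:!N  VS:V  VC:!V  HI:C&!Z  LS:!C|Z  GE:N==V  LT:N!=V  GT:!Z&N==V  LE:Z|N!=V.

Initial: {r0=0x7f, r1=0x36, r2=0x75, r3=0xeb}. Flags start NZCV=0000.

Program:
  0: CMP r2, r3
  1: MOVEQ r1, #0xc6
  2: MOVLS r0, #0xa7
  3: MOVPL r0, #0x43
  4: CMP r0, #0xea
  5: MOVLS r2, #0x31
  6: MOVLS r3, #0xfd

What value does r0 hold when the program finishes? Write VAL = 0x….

[0] flags=1001 → (cmp)
[1] flags=1001 EQ?F → skip
[2] flags=1001 LS?T → r0=0xa7
[3] flags=1001 PL?F → skip
[4] flags=1000 → (cmp)
[5] flags=1000 LS?T → r2=0x31
[6] flags=1000 LS?T → r3=0xfd

VAL = 0xa7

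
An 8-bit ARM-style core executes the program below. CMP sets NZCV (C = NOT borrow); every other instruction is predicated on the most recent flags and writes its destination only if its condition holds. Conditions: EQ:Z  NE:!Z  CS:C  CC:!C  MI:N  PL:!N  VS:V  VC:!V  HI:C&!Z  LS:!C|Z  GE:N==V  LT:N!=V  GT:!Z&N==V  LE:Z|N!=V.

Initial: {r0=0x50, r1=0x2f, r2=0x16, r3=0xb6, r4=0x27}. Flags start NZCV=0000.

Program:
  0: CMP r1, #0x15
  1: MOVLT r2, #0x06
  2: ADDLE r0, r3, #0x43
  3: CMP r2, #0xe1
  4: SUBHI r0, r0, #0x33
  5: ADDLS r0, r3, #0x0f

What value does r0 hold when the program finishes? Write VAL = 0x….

0: ✓ CMP  NZCV=0010
1: · MOVLT
2: · ADDLE
3: ✓ CMP  NZCV=0000
4: · SUBHI
5: ✓ ADDLS  r0←0xc5

VAL = 0xc5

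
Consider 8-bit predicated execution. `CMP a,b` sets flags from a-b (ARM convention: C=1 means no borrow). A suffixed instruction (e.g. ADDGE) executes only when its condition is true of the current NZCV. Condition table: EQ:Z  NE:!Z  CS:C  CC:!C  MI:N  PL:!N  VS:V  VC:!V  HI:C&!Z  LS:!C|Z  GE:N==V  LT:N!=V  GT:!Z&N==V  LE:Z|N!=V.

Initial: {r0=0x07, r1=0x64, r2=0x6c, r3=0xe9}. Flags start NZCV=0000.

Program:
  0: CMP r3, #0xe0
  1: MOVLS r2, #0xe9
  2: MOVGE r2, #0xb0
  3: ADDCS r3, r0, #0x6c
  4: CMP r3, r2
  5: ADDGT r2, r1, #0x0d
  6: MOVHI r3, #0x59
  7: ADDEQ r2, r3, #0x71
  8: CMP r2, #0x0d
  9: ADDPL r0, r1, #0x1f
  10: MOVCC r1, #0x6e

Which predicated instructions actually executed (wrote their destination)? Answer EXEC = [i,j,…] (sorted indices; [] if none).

EXEC = [2,3,5,9]

[0] flags=0010 → (cmp)
[1] flags=0010 LS?F → skip
[2] flags=0010 GE?T → r2=0xb0
[3] flags=0010 CS?T → r3=0x73
[4] flags=1001 → (cmp)
[5] flags=1001 GT?T → r2=0x71
[6] flags=1001 HI?F → skip
[7] flags=1001 EQ?F → skip
[8] flags=0010 → (cmp)
[9] flags=0010 PL?T → r0=0x83
[10] flags=0010 CC?F → skip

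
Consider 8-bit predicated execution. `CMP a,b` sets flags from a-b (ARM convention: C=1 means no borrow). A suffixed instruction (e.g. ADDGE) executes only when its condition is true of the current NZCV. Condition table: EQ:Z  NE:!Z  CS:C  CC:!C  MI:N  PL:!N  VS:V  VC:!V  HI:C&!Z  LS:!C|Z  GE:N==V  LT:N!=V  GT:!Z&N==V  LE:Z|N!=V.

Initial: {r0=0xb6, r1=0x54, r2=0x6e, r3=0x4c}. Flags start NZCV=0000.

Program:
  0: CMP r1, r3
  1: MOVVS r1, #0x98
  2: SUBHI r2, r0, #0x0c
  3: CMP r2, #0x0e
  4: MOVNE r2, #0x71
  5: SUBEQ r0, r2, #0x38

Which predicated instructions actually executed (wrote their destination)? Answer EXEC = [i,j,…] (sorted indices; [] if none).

EXEC = [2,4]

0: ✓ CMP  NZCV=0010
1: · MOVVS
2: ✓ SUBHI  r2←0xaa
3: ✓ CMP  NZCV=1010
4: ✓ MOVNE  r2←0x71
5: · SUBEQ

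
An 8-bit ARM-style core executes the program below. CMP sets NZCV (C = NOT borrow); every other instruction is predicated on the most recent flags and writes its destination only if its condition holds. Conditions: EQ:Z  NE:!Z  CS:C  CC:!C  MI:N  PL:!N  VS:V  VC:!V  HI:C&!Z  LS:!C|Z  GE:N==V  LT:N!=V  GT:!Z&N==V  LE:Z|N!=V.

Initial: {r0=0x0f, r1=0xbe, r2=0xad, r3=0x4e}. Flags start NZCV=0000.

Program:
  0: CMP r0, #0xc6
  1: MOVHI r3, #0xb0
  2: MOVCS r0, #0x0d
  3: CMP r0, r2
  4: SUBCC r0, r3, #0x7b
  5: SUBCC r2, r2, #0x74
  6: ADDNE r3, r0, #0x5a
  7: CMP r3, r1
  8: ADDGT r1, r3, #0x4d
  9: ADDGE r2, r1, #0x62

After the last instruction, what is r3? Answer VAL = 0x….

VAL = 0x2d

[0] flags=0000 → (cmp)
[1] flags=0000 HI?F → skip
[2] flags=0000 CS?F → skip
[3] flags=0000 → (cmp)
[4] flags=0000 CC?T → r0=0xd3
[5] flags=0000 CC?T → r2=0x39
[6] flags=0000 NE?T → r3=0x2d
[7] flags=0000 → (cmp)
[8] flags=0000 GT?T → r1=0x7a
[9] flags=0000 GE?T → r2=0xdc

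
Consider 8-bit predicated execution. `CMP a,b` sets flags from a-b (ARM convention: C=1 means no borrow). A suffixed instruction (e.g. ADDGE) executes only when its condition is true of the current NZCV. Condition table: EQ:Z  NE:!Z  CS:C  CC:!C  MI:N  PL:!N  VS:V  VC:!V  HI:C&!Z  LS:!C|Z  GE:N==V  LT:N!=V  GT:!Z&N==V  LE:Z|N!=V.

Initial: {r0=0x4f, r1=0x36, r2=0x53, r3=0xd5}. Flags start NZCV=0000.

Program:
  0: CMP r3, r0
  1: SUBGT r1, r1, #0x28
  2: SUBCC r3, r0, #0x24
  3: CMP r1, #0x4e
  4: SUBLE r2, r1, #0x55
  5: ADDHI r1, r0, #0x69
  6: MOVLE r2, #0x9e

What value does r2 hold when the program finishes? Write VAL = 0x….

VAL = 0x9e

0: ✓ CMP  NZCV=1010
1: · SUBGT
2: · SUBCC
3: ✓ CMP  NZCV=1000
4: ✓ SUBLE  r2←0xe1
5: · ADDHI
6: ✓ MOVLE  r2←0x9e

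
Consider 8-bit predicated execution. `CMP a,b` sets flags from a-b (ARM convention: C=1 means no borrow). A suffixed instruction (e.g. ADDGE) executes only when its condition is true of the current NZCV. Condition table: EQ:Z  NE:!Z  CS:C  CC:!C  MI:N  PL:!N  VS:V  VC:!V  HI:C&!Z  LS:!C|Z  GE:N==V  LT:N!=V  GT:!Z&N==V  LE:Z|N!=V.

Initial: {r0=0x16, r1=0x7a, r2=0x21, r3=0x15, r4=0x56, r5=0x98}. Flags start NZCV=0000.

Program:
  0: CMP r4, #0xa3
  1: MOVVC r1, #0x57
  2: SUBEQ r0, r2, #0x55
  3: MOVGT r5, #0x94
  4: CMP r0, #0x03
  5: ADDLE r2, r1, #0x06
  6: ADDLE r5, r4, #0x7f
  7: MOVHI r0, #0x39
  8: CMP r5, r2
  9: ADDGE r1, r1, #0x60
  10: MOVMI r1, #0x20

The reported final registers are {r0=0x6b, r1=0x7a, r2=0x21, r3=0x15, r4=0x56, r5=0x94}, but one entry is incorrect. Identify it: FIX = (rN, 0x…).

FIX = (r0, 0x39)

0: ✓ CMP  NZCV=1001
1: · MOVVC
2: · SUBEQ
3: ✓ MOVGT  r5←0x94
4: ✓ CMP  NZCV=0010
5: · ADDLE
6: · ADDLE
7: ✓ MOVHI  r0←0x39
8: ✓ CMP  NZCV=0011
9: · ADDGE
10: · MOVMI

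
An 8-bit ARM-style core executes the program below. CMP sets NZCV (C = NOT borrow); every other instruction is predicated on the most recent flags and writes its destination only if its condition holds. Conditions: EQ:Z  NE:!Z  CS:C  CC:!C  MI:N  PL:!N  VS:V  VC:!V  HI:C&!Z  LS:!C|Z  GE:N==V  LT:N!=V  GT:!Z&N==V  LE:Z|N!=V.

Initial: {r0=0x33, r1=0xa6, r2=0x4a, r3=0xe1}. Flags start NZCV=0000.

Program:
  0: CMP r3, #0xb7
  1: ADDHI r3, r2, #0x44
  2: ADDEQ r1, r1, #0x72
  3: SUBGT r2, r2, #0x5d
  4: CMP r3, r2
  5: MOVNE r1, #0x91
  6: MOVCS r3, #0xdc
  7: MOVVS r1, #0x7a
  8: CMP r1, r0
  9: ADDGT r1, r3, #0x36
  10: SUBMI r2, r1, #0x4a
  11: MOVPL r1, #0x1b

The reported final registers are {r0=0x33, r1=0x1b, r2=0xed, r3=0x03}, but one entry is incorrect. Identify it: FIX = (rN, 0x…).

FIX = (r3, 0x8e)

0: ✓ CMP  NZCV=0010
1: ✓ ADDHI  r3←0x8e
2: · ADDEQ
3: ✓ SUBGT  r2←0xed
4: ✓ CMP  NZCV=1000
5: ✓ MOVNE  r1←0x91
6: · MOVCS
7: · MOVVS
8: ✓ CMP  NZCV=0011
9: · ADDGT
10: · SUBMI
11: ✓ MOVPL  r1←0x1b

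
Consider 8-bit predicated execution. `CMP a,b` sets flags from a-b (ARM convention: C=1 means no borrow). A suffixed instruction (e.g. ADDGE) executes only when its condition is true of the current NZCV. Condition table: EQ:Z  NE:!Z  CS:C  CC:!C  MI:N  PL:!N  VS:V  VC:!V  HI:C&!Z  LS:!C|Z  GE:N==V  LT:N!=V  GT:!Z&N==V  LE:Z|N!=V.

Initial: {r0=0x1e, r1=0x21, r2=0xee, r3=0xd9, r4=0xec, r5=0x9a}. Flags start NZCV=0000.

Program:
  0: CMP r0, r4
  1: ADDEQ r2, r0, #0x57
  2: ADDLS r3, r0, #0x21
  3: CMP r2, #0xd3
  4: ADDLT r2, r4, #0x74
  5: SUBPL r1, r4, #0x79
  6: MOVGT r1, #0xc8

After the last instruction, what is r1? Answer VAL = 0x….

[0] flags=0000 → (cmp)
[1] flags=0000 EQ?F → skip
[2] flags=0000 LS?T → r3=0x3f
[3] flags=0010 → (cmp)
[4] flags=0010 LT?F → skip
[5] flags=0010 PL?T → r1=0x73
[6] flags=0010 GT?T → r1=0xc8

VAL = 0xc8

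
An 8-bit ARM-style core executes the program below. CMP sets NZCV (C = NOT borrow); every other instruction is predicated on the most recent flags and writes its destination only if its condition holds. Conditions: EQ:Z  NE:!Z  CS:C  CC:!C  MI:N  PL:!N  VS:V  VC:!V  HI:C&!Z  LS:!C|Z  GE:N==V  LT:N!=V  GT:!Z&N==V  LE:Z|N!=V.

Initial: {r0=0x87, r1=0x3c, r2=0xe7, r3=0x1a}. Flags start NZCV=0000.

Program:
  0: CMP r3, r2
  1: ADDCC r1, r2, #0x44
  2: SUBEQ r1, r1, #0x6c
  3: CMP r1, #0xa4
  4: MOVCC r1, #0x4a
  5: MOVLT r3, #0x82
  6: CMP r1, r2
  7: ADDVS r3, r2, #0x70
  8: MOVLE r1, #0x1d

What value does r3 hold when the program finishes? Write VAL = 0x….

0: ✓ CMP  NZCV=0000
1: ✓ ADDCC  r1←0x2b
2: · SUBEQ
3: ✓ CMP  NZCV=1001
4: ✓ MOVCC  r1←0x4a
5: · MOVLT
6: ✓ CMP  NZCV=0000
7: · ADDVS
8: · MOVLE

VAL = 0x1a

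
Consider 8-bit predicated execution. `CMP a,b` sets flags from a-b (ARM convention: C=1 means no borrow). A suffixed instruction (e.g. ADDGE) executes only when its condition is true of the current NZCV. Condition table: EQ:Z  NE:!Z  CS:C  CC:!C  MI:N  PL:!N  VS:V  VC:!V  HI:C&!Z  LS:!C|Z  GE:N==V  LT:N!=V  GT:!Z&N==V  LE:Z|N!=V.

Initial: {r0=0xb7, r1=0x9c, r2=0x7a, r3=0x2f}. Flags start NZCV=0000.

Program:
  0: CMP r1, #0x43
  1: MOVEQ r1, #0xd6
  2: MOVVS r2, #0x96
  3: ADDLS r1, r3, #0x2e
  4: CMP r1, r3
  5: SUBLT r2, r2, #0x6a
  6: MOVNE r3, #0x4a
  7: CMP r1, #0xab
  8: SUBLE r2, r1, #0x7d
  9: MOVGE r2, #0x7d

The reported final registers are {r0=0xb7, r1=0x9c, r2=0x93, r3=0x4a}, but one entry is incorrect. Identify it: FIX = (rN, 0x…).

FIX = (r2, 0x1f)

0: ✓ CMP  NZCV=0011
1: · MOVEQ
2: ✓ MOVVS  r2←0x96
3: · ADDLS
4: ✓ CMP  NZCV=0011
5: ✓ SUBLT  r2←0x2c
6: ✓ MOVNE  r3←0x4a
7: ✓ CMP  NZCV=1000
8: ✓ SUBLE  r2←0x1f
9: · MOVGE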